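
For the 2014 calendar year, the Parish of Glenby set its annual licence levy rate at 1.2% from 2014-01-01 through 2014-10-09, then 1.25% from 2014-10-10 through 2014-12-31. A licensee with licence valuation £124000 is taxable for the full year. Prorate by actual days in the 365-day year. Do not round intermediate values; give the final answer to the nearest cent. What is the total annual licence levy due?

£1502.10

2014-01-01 to 2014-10-09: 282 days at 1.2% → £124000 × 1.2% × 282/365 = £1149.6329
2014-10-10 to 2014-12-31: 83 days at 1.25% → £124000 × 1.25% × 83/365 = £352.4658
Total = £1502.0986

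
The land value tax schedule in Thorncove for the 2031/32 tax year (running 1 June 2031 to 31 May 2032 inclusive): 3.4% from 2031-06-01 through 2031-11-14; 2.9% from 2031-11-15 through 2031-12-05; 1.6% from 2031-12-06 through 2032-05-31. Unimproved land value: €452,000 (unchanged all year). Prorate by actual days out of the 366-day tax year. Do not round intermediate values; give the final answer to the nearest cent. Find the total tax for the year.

€11,281.48

2031-06-01 to 2031-11-14: 167 days at 3.4% → €452,000 × 3.4% × 167/366 = €7,012.1749
2031-11-15 to 2031-12-05: 21 days at 2.9% → €452,000 × 2.9% × 21/366 = €752.0984
2031-12-06 to 2032-05-31: 178 days at 1.6% → €452,000 × 1.6% × 178/366 = €3,517.2022
Total = €11,281.4754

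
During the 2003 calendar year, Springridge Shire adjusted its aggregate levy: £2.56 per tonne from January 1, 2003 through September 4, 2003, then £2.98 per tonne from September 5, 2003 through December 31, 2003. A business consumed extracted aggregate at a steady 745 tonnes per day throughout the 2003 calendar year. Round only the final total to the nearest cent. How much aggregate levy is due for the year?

January 1 – September 4, 2003: 247 days × 745 tonnes/day = 184,015 tonnes at £2.56/tonne → £471,078.40
September 5 – December 31, 2003: 118 days × 745 tonnes/day = 87,910 tonnes at £2.98/tonne → £261,971.80

£733,050.20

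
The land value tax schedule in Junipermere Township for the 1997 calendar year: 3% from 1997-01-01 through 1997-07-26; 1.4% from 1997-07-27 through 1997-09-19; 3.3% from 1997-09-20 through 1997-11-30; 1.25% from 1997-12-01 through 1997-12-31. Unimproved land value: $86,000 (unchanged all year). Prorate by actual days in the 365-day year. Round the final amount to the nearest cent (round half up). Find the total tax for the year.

1997-01-01 to 1997-07-26: 207 days at 3% → $86,000 × 3% × 207/365 = $1,463.1781
1997-07-27 to 1997-09-19: 55 days at 1.4% → $86,000 × 1.4% × 55/365 = $181.4247
1997-09-20 to 1997-11-30: 72 days at 3.3% → $86,000 × 3.3% × 72/365 = $559.8247
1997-12-01 to 1997-12-31: 31 days at 1.25% → $86,000 × 1.25% × 31/365 = $91.3014
Total = $2,295.7288

$2,295.73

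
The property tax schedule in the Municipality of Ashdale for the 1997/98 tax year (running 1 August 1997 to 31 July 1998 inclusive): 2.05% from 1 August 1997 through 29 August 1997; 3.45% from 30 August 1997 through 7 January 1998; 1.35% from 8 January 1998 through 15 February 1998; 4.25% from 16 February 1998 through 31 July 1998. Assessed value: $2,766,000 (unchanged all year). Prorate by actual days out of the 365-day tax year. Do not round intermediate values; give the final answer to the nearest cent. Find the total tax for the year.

1 August – 29 August 1997: 29 days at 2.05% → $2,766,000 × 2.05% × 29/365 = $4,505.1699
30 August 1997 – 7 January 1998: 131 days at 3.45% → $2,766,000 × 3.45% × 131/365 = $34,249.1425
8 January – 15 February 1998: 39 days at 1.35% → $2,766,000 × 1.35% × 39/365 = $3,989.8603
16 February – 31 July 1998: 166 days at 4.25% → $2,766,000 × 4.25% × 166/365 = $53,463.3699
Total = $96,207.5425

$96,207.54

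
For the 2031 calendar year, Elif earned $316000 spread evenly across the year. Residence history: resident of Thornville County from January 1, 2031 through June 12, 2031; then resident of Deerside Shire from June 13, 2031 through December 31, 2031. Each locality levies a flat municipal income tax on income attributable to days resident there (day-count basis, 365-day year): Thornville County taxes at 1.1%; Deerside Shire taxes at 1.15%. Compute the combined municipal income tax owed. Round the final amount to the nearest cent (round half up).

$3563.44

Thornville County, January 1 – June 12, 2031: 163 days → $316000 × 1.1% × 163/365 = $1552.2959
Deerside Shire, June 13 – December 31, 2031: 202 days → $316000 × 1.15% × 202/365 = $2011.1452
Total = $3563.4411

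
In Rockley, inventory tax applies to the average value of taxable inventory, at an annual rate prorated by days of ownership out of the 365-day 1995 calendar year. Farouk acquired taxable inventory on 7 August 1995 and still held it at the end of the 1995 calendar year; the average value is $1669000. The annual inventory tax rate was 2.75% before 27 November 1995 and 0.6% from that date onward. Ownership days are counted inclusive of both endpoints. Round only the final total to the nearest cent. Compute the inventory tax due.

7 August – 26 November 1995: 112 days at 2.75% → $1669000 × 2.75% × 112/365 = $14083.6164
27 November – 31 December 1995: 35 days at 0.6% → $1669000 × 0.6% × 35/365 = $960.2466
Total = $15043.8630

$15043.86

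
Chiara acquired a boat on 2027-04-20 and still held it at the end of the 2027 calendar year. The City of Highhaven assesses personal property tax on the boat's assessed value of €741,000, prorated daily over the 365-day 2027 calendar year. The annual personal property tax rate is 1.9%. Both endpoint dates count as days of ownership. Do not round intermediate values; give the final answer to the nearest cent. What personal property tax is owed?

Days held (2027-04-20 to 2027-12-31): 256 out of 365
Tax = €741,000 × 1.9% × 256/365 = €9,874.5863

€9,874.59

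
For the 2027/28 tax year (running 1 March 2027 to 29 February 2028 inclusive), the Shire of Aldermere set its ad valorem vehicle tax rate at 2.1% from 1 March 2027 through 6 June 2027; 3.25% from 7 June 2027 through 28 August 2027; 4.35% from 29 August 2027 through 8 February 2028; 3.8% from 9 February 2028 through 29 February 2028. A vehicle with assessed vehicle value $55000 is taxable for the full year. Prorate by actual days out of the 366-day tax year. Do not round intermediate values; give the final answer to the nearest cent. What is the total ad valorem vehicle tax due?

1 March – 6 June 2027: 98 days at 2.1% → $55000 × 2.1% × 98/366 = $309.2623
7 June – 28 August 2027: 83 days at 3.25% → $55000 × 3.25% × 83/366 = $405.3620
29 August 2027 – 8 February 2028: 164 days at 4.35% → $55000 × 4.35% × 164/366 = $1072.0492
9 February – 29 February 2028: 21 days at 3.8% → $55000 × 3.8% × 21/366 = $119.9180
Total = $1906.5915

$1906.59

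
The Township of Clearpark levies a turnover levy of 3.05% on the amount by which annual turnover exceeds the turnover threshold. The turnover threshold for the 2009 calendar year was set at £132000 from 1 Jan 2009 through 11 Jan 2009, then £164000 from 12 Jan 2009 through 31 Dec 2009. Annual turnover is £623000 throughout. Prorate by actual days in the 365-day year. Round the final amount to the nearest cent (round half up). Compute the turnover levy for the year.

£14028.91

1 Jan – 11 Jan 2009: 11 days, exemption £132000 → (£623000 − £132000) × 3.05% × 11/365 = £451.3164
12 Jan – 31 Dec 2009: 354 days, exemption £164000 → (£623000 − £164000) × 3.05% × 354/365 = £13577.5973
Total = £14028.9137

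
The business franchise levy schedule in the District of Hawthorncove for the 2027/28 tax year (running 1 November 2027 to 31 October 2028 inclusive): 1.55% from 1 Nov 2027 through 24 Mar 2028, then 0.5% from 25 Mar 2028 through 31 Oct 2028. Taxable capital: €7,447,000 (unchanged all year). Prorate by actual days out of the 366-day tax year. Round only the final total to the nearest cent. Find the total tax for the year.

1 Nov 2027 – 24 Mar 2028: 145 days at 1.55% → €7,447,000 × 1.55% × 145/366 = €45,729.8702
25 Mar – 31 Oct 2028: 221 days at 0.5% → €7,447,000 × 0.5% × 221/366 = €22,483.4290
Total = €68,213.2992

€68,213.30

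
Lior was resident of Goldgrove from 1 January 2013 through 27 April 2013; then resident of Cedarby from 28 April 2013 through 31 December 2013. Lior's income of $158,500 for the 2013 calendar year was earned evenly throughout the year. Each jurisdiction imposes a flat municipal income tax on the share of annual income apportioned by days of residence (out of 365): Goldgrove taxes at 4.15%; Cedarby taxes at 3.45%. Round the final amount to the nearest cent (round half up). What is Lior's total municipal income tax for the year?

Goldgrove, 1 January – 27 April 2013: 117 days → $158,500 × 4.15% × 117/365 = $2,108.4842
Cedarby, 28 April – 31 December 2013: 248 days → $158,500 × 3.45% × 248/365 = $3,715.4137
Total = $5,823.8979

$5,823.90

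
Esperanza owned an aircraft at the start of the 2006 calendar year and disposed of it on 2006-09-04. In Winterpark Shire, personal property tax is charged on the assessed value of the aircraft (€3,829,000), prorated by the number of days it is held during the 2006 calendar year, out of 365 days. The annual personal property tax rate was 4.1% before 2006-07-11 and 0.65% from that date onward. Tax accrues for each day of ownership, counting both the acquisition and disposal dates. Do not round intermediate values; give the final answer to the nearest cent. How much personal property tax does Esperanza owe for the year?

€85,968.92

2006-01-01 to 2006-07-10: 191 days at 4.1% → €3,829,000 × 4.1% × 191/365 = €82,150.4082
2006-07-11 to 2006-09-04: 56 days at 0.65% → €3,829,000 × 0.65% × 56/365 = €3,818.5096
Total = €85,968.9178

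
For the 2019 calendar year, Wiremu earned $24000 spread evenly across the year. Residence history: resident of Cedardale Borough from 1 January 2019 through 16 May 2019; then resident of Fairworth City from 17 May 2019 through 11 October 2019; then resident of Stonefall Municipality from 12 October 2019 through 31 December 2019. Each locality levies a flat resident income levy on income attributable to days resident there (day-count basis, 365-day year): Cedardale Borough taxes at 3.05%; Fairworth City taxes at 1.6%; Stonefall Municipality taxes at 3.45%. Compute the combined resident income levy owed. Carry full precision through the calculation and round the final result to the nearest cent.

Cedardale Borough, 1 January – 16 May 2019: 136 days → $24000 × 3.05% × 136/365 = $272.7452
Fairworth City, 17 May – 11 October 2019: 148 days → $24000 × 1.6% × 148/365 = $155.7041
Stonefall Municipality, 12 October – 31 December 2019: 81 days → $24000 × 3.45% × 81/365 = $183.7479
Total = $612.1973

$612.20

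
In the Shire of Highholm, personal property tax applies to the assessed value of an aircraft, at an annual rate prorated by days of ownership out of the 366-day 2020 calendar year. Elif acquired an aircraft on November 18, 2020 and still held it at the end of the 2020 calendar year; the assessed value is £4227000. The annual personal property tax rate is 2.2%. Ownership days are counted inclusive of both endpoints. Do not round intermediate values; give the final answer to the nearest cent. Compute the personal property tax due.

Days held (November 18 – December 31, 2020): 44 out of 366
Tax = £4227000 × 2.2% × 44/366 = £11179.6066

£11179.61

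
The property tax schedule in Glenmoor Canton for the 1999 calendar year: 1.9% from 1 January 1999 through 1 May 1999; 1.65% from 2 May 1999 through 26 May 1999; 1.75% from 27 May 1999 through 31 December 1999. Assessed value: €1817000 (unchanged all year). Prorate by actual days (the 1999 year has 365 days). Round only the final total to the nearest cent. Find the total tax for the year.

€32576.57

1 January – 1 May 1999: 121 days at 1.9% → €1817000 × 1.9% × 121/365 = €11444.6110
2 May – 26 May 1999: 25 days at 1.65% → €1817000 × 1.65% × 25/365 = €2053.4589
27 May – 31 December 1999: 219 days at 1.75% → €1817000 × 1.75% × 219/365 = €19078.5000
Total = €32576.5699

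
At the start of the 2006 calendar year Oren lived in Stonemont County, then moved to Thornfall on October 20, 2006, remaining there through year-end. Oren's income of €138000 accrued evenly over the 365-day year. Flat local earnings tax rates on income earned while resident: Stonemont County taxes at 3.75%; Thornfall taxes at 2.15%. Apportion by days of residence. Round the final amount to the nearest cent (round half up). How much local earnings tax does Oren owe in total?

€4733.40

Stonemont County, January 1 – October 19, 2006: 292 days → €138000 × 3.75% × 292/365 = €4140.0000
Thornfall, October 20 – December 31, 2006: 73 days → €138000 × 2.15% × 73/365 = €593.4000
Total = €4733.4000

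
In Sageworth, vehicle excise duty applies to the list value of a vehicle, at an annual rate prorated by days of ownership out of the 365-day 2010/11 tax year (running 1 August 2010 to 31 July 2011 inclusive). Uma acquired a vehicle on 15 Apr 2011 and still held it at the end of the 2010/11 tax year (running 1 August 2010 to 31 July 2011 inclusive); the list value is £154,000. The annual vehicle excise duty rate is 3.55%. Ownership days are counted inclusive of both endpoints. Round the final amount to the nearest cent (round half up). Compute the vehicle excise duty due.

£1,617.63

Days held (15 Apr – 31 Jul 2011): 108 out of 365
Tax = £154,000 × 3.55% × 108/365 = £1,617.6329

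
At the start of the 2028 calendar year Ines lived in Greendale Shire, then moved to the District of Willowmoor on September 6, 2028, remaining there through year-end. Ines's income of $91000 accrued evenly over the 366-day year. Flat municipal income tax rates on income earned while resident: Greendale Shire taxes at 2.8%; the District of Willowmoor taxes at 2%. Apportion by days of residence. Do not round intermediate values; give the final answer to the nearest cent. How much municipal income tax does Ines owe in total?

$2315.28

Greendale Shire, January 1 – September 5, 2028: 249 days → $91000 × 2.8% × 249/366 = $1733.4754
The District of Willowmoor, September 6 – December 31, 2028: 117 days → $91000 × 2% × 117/366 = $581.8033
Total = $2315.2787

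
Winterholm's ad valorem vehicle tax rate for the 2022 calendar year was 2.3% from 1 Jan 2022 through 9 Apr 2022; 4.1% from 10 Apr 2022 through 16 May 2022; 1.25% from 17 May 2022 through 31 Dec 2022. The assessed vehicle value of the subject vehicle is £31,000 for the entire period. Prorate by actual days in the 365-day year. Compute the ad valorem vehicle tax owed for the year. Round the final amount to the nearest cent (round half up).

£565.35

1 Jan – 9 Apr 2022: 99 days at 2.3% → £31,000 × 2.3% × 99/365 = £193.3890
10 Apr – 16 May 2022: 37 days at 4.1% → £31,000 × 4.1% × 37/365 = £128.8411
17 May – 31 Dec 2022: 229 days at 1.25% → £31,000 × 1.25% × 229/365 = £243.1164
Total = £565.3466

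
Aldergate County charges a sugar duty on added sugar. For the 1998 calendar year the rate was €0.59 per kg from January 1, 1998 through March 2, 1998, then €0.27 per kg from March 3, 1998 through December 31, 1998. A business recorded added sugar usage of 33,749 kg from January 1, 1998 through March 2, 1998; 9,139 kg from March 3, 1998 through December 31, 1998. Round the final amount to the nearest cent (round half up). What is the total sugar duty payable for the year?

January 1 – March 2, 1998: 33,749 kg at €0.59/kg → €19,911.91
March 3 – December 31, 1998: 9,139 kg at €0.27/kg → €2,467.53

€22,379.44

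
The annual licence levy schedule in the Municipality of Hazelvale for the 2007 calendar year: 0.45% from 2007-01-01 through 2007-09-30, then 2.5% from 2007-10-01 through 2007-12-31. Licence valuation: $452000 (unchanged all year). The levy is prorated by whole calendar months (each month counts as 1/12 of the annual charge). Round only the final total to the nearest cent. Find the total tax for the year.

2007-01-01 to 2007-09-30: 9 months at 0.45% → $452000 × 0.45% × 9/12 = $1525.5000
2007-10-01 to 2007-12-31: 3 months at 2.5% → $452000 × 2.5% × 3/12 = $2825.0000
Total = $4350.5000

$4350.50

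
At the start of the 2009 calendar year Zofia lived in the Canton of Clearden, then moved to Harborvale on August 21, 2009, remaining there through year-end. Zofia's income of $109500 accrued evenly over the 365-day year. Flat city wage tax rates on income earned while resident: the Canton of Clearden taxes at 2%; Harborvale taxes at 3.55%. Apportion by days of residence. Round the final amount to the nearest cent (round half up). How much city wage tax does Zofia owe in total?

The Canton of Clearden, January 1 – August 20, 2009: 232 days → $109500 × 2% × 232/365 = $1392.0000
Harborvale, August 21 – December 31, 2009: 133 days → $109500 × 3.55% × 133/365 = $1416.4500
Total = $2808.4500

$2808.45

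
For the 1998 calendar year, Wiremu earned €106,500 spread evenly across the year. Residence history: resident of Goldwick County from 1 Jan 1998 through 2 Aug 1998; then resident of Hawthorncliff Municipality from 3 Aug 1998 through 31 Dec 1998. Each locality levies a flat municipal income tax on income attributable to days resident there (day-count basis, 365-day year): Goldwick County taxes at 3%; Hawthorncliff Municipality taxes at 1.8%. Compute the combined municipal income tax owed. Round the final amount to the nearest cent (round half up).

Goldwick County, 1 Jan – 2 Aug 1998: 214 days → €106,500 × 3% × 214/365 = €1,873.2329
Hawthorncliff Municipality, 3 Aug – 31 Dec 1998: 151 days → €106,500 × 1.8% × 151/365 = €793.0603
Total = €2,666.2932

€2,666.29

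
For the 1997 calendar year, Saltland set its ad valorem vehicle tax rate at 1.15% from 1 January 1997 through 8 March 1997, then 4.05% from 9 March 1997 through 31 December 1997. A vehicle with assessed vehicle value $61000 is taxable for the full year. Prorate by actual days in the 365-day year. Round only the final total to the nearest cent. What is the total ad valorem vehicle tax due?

1 January – 8 March 1997: 67 days at 1.15% → $61000 × 1.15% × 67/365 = $128.7685
9 March – 31 December 1997: 298 days at 4.05% → $61000 × 4.05% × 298/365 = $2017.0110
Total = $2145.7795

$2145.78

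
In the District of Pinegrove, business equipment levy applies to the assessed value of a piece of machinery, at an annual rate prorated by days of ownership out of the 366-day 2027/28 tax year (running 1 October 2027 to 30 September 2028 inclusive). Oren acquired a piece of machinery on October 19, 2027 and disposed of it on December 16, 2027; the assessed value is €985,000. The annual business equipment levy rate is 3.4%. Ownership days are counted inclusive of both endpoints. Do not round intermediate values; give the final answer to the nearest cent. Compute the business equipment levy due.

Days held (October 19 – December 16, 2027): 59 out of 366
Tax = €985,000 × 3.4% × 59/366 = €5,398.6612

€5,398.66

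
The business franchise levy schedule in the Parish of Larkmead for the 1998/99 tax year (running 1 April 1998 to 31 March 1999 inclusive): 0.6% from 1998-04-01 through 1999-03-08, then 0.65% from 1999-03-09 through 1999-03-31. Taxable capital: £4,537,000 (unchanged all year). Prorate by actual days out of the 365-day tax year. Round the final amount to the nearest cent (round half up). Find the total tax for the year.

£27,364.95

1998-04-01 to 1999-03-08: 342 days at 0.6% → £4,537,000 × 0.6% × 342/365 = £25,506.6411
1999-03-09 to 1999-03-31: 23 days at 0.65% → £4,537,000 × 0.65% × 23/365 = £1,858.3055
Total = £27,364.9466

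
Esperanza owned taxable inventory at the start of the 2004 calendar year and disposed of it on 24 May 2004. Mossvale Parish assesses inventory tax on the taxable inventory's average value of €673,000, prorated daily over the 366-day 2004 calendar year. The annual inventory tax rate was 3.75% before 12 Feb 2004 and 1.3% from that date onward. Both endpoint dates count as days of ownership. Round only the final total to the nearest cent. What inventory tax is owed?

1 Jan – 11 Feb 2004: 42 days at 3.75% → €673,000 × 3.75% × 42/366 = €2,896.1066
12 Feb – 24 May 2004: 103 days at 1.3% → €673,000 × 1.3% × 103/366 = €2,462.1503
Total = €5,358.2568

€5,358.26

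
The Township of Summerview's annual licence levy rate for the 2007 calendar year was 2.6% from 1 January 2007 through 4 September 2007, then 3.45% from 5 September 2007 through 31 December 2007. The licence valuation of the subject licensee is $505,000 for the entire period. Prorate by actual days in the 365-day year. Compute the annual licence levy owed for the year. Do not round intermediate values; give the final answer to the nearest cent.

$14,517.71

1 January – 4 September 2007: 247 days at 2.6% → $505,000 × 2.6% × 247/365 = $8,885.2329
5 September – 31 December 2007: 118 days at 3.45% → $505,000 × 3.45% × 118/365 = $5,632.4795
Total = $14,517.7123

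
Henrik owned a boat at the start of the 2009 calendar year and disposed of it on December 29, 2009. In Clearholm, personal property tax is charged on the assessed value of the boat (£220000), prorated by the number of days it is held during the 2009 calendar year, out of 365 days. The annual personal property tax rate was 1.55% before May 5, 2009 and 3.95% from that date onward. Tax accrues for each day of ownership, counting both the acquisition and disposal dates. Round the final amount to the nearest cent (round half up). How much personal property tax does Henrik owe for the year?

January 1 – May 4, 2009: 124 days at 1.55% → £220000 × 1.55% × 124/365 = £1158.4658
May 5 – December 29, 2009: 239 days at 3.95% → £220000 × 3.95% × 239/365 = £5690.1644
Total = £6848.6301

£6848.63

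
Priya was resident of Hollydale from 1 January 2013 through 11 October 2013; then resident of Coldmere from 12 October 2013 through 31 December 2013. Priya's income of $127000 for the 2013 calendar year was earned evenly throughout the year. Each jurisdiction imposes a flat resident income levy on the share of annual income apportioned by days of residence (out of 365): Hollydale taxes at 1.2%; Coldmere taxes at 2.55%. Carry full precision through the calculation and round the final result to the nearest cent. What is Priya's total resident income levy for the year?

Hollydale, 1 January – 11 October 2013: 284 days → $127000 × 1.2% × 284/365 = $1185.7973
Coldmere, 12 October – 31 December 2013: 81 days → $127000 × 2.55% × 81/365 = $718.6808
Total = $1904.4781

$1904.48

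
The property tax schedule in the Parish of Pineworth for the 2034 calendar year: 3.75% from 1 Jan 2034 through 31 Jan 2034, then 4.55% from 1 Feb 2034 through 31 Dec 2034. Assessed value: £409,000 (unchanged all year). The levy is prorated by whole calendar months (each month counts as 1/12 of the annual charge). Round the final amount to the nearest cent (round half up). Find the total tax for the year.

1 Jan – 31 Jan 2034: 1 month at 3.75% → £409,000 × 3.75% × 1/12 = £1,278.1250
1 Feb – 31 Dec 2034: 11 months at 4.55% → £409,000 × 4.55% × 11/12 = £17,058.7083
Total = £18,336.8333

£18,336.83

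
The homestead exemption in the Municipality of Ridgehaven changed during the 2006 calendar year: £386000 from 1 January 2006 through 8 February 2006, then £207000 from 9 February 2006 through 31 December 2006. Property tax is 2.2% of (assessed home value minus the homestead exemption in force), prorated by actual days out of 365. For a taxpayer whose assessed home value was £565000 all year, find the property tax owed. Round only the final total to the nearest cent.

£7455.23

1 January – 8 February 2006: 39 days, exemption £386000 → (£565000 − £386000) × 2.2% × 39/365 = £420.7726
9 February – 31 December 2006: 326 days, exemption £207000 → (£565000 − £207000) × 2.2% × 326/365 = £7034.4548
Total = £7455.2274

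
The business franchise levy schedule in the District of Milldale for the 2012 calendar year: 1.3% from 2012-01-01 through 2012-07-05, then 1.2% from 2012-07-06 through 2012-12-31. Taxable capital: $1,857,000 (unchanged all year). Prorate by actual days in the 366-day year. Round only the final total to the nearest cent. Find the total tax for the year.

$23,232.80

2012-01-01 to 2012-07-05: 187 days at 1.3% → $1,857,000 × 1.3% × 187/366 = $12,334.3361
2012-07-06 to 2012-12-31: 179 days at 1.2% → $1,857,000 × 1.2% × 179/366 = $10,898.4590
Total = $23,232.7951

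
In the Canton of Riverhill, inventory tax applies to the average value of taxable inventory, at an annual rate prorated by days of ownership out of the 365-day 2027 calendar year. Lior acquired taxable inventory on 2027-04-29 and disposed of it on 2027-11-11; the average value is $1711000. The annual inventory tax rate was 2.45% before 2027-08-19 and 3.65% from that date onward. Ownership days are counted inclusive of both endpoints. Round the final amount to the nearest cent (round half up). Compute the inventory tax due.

2027-04-29 to 2027-08-18: 112 days at 2.45% → $1711000 × 2.45% × 112/365 = $12862.9699
2027-08-19 to 2027-11-11: 85 days at 3.65% → $1711000 × 3.65% × 85/365 = $14543.5000
Total = $27406.4699

$27406.47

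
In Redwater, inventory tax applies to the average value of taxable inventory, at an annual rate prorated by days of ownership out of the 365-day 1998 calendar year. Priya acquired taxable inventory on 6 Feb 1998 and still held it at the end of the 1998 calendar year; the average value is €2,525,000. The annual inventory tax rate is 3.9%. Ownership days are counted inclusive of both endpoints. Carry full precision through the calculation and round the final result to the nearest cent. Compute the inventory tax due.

€88,762.40

Days held (6 Feb – 31 Dec 1998): 329 out of 365
Tax = €2,525,000 × 3.9% × 329/365 = €88,762.3973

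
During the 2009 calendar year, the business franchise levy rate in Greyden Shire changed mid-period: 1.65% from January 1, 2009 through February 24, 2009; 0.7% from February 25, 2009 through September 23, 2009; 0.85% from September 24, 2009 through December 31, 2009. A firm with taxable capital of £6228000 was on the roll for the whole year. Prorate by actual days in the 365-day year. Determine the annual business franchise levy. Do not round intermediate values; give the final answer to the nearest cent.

January 1 – February 24, 2009: 55 days at 1.65% → £6228000 × 1.65% × 55/365 = £15484.6849
February 25 – September 23, 2009: 211 days at 0.7% → £6228000 × 0.7% × 211/365 = £25202.0712
September 24 – December 31, 2009: 99 days at 0.85% → £6228000 × 0.85% × 99/365 = £14358.5260
Total = £55045.2822

£55045.28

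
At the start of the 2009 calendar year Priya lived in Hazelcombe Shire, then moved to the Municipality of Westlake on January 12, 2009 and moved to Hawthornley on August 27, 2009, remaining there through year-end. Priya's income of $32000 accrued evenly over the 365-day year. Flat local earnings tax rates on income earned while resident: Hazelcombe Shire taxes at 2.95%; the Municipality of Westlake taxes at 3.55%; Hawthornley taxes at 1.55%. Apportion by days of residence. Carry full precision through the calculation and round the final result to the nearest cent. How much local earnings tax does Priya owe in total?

$907.53

Hazelcombe Shire, January 1 – January 11, 2009: 11 days → $32000 × 2.95% × 11/365 = $28.4493
The Municipality of Westlake, January 12 – August 26, 2009: 227 days → $32000 × 3.55% × 227/365 = $706.4986
Hawthornley, August 27 – December 31, 2009: 127 days → $32000 × 1.55% × 127/365 = $172.5808
Total = $907.5288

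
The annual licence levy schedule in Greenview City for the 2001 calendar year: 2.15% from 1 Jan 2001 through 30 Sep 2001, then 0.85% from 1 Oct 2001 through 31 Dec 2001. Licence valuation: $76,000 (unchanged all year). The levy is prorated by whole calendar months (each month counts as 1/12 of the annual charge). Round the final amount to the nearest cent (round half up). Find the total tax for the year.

$1,387.00

1 Jan – 30 Sep 2001: 9 months at 2.15% → $76,000 × 2.15% × 9/12 = $1,225.5000
1 Oct – 31 Dec 2001: 3 months at 0.85% → $76,000 × 0.85% × 3/12 = $161.5000
Total = $1,387.0000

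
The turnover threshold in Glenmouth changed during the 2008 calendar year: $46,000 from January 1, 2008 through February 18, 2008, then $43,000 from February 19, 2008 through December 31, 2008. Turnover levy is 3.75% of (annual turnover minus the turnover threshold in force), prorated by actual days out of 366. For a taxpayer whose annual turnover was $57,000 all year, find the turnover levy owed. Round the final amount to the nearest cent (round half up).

January 1 – February 18, 2008: 49 days, exemption $46,000 → ($57,000 − $46,000) × 3.75% × 49/366 = $55.2254
February 19 – December 31, 2008: 317 days, exemption $43,000 → ($57,000 − $43,000) × 3.75% × 317/366 = $454.7131
Total = $509.9385

$509.94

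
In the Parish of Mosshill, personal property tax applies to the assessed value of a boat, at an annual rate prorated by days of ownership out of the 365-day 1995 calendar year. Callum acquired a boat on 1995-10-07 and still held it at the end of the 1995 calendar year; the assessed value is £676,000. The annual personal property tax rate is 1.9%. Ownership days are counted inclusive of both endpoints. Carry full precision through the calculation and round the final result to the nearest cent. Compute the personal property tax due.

£3,026.26

Days held (1995-10-07 to 1995-12-31): 86 out of 365
Tax = £676,000 × 1.9% × 86/365 = £3,026.2575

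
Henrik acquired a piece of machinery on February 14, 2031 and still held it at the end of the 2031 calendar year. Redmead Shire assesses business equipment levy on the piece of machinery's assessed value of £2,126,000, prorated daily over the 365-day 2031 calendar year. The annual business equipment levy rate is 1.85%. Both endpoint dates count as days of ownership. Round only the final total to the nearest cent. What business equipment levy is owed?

£34,589.73

Days held (February 14 – December 31, 2031): 321 out of 365
Tax = £2,126,000 × 1.85% × 321/365 = £34,589.7288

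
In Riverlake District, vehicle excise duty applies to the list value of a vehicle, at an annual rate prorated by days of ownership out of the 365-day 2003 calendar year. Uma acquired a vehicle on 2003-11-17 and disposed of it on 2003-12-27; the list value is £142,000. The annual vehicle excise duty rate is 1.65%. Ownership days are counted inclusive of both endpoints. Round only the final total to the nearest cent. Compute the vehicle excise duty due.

Days held (2003-11-17 to 2003-12-27): 41 out of 365
Tax = £142,000 × 1.65% × 41/365 = £263.1863

£263.19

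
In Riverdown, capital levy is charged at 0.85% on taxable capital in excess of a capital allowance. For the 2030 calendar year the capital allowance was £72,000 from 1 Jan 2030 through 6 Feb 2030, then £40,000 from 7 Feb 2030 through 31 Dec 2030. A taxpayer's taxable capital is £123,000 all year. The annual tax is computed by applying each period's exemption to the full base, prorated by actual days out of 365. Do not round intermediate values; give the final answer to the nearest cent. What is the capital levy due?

1 Jan – 6 Feb 2030: 37 days, exemption £72,000 → (£123,000 − £72,000) × 0.85% × 37/365 = £43.9438
7 Feb – 31 Dec 2030: 328 days, exemption £40,000 → (£123,000 − £40,000) × 0.85% × 328/365 = £633.9836
Total = £677.9274

£677.93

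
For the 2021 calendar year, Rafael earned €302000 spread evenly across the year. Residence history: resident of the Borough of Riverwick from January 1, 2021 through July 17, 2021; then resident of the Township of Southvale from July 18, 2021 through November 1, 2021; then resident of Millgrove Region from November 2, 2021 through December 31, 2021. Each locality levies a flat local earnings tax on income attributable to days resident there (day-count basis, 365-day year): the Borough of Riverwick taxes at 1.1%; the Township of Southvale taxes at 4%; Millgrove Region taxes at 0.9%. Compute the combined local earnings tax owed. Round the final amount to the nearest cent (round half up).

The Borough of Riverwick, January 1 – July 17, 2021: 198 days → €302000 × 1.1% × 198/365 = €1802.0712
The Township of Southvale, July 18 – November 1, 2021: 107 days → €302000 × 4% × 107/365 = €3541.2603
Millgrove Region, November 2 – December 31, 2021: 60 days → €302000 × 0.9% × 60/365 = €446.7945
Total = €5790.1260

€5790.13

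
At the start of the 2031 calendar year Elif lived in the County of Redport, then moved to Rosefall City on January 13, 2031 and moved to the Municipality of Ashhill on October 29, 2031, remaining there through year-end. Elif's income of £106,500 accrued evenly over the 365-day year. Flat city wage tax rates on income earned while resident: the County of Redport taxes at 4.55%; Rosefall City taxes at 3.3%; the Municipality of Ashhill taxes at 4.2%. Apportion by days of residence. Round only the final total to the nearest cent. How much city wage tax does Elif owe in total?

£3,726.33

The County of Redport, January 1 – January 12, 2031: 12 days → £106,500 × 4.55% × 12/365 = £159.3123
Rosefall City, January 13 – October 28, 2031: 289 days → £106,500 × 3.3% × 289/365 = £2,782.7137
The Municipality of Ashhill, October 29 – December 31, 2031: 64 days → £106,500 × 4.2% × 64/365 = £784.3068
Total = £3,726.3329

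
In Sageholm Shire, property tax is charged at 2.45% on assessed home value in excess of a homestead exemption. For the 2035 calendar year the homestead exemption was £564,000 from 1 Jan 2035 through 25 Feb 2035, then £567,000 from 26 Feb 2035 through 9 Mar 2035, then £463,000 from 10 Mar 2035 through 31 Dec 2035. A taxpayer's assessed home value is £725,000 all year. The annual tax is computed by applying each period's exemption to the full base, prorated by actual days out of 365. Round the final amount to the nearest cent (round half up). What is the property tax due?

1 Jan – 25 Feb 2035: 56 days, exemption £564,000 → (£725,000 − £564,000) × 2.45% × 56/365 = £605.1836
26 Feb – 9 Mar 2035: 12 days, exemption £567,000 → (£725,000 − £567,000) × 2.45% × 12/365 = £127.2658
10 Mar – 31 Dec 2035: 297 days, exemption £463,000 → (£725,000 − £463,000) × 2.45% × 297/365 = £5,223.1315
Total = £5,955.5808

£5,955.58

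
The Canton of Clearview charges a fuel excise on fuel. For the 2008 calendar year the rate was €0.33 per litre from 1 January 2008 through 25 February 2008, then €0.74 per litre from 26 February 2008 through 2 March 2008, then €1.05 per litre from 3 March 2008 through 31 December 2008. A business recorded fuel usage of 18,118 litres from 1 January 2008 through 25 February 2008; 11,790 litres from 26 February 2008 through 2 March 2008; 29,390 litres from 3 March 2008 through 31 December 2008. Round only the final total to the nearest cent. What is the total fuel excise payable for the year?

1 January – 25 February 2008: 18,118 litres at €0.33/litre → €5978.94
26 February – 2 March 2008: 11,790 litres at €0.74/litre → €8724.60
3 March – 31 December 2008: 29,390 litres at €1.05/litre → €30859.50

€45563.04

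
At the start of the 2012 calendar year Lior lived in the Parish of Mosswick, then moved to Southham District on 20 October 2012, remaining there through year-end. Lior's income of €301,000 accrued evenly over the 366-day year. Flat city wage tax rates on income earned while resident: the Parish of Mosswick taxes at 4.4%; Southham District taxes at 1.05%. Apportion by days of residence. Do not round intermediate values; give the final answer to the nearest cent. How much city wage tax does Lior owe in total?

The Parish of Mosswick, 1 January – 19 October 2012: 293 days → €301,000 × 4.4% × 293/366 = €10,602.4372
Southham District, 20 October – 31 December 2012: 73 days → €301,000 × 1.05% × 73/366 = €630.3730
Total = €11,232.8101

€11,232.81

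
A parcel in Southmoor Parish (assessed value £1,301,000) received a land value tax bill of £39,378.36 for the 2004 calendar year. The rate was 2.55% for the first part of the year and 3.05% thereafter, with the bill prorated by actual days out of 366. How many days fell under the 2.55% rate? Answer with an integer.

Let d = days at the first rate; then 366 − d days at the second rate.
£1,301,000 × [2.55%·d + 3.05%·(366−d)] / 366 = £39,378.36
Solving gives d = 17, so the new rate took effect on January 18, 2004.

17 days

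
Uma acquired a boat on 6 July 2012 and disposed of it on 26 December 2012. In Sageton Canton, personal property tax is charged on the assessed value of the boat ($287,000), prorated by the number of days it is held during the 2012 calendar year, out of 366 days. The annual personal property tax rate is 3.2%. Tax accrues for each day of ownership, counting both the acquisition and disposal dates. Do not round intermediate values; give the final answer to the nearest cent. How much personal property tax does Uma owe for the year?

$4,366.16

Days held (6 July – 26 December 2012): 174 out of 366
Tax = $287,000 × 3.2% × 174/366 = $4,366.1639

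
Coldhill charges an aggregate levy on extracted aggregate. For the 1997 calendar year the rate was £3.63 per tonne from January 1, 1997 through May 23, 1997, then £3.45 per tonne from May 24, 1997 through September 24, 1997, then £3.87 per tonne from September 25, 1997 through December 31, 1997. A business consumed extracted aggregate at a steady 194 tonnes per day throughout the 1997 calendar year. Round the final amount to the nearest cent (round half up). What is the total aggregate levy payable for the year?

January 1 – May 23, 1997: 143 days × 194 tonnes/day = 27,742 tonnes at £3.63/tonne → £100,703.46
May 24 – September 24, 1997: 124 days × 194 tonnes/day = 24,056 tonnes at £3.45/tonne → £82,993.20
September 25 – December 31, 1997: 98 days × 194 tonnes/day = 19,012 tonnes at £3.87/tonne → £73,576.44

£257,273.10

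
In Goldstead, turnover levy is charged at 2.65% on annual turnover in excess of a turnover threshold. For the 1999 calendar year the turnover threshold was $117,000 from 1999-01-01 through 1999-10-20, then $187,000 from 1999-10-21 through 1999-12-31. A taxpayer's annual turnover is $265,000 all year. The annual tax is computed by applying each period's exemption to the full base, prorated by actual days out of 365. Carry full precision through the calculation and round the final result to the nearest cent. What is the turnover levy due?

$3,556.08

1999-01-01 to 1999-10-20: 293 days, exemption $117,000 → ($265,000 − $117,000) × 2.65% × 293/365 = $3,148.3452
1999-10-21 to 1999-12-31: 72 days, exemption $187,000 → ($265,000 − $187,000) × 2.65% × 72/365 = $407.7370
Total = $3,556.0822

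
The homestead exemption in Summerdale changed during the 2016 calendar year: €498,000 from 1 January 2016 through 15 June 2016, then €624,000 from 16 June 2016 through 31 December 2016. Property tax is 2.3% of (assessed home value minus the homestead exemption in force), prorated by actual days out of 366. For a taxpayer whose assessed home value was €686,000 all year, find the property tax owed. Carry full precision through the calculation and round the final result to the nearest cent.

1 January – 15 June 2016: 167 days, exemption €498,000 → (€686,000 − €498,000) × 2.3% × 167/366 = €1,972.9727
16 June – 31 December 2016: 199 days, exemption €624,000 → (€686,000 − €624,000) × 2.3% × 199/366 = €775.3388
Total = €2,748.3115

€2,748.31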